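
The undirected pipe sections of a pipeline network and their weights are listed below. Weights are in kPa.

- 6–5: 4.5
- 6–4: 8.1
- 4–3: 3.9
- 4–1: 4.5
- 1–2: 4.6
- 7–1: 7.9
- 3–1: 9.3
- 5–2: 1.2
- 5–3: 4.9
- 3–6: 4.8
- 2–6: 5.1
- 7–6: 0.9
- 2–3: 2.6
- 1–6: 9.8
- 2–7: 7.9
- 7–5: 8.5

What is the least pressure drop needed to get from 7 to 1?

7.9 kPa

Enumerating some paths:
7 → 6 → 2 → 1: 0.9+5.1+4.6 = 10.6
7 → 1: 7.9 = 7.9
Cheapest is 7 → 1 at 7.9 kPa.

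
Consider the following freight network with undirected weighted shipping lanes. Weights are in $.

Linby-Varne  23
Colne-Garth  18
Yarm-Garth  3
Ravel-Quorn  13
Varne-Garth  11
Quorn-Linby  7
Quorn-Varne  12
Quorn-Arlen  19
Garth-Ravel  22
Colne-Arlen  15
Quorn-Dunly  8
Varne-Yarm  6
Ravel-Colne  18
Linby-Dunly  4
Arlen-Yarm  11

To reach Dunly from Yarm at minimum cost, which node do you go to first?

Candidate routes:
Yarm → Varne → Quorn → Linby → Dunly: 6+12+7+4 = 29
Yarm → Varne → Quorn → Dunly: 6+12+8 = 26
Yarm → Varne → Linby → Dunly: 6+23+4 = 33
Cheapest is Yarm → Varne → Quorn → Dunly at $26.
So from Yarm the first move is to Varne.

Varne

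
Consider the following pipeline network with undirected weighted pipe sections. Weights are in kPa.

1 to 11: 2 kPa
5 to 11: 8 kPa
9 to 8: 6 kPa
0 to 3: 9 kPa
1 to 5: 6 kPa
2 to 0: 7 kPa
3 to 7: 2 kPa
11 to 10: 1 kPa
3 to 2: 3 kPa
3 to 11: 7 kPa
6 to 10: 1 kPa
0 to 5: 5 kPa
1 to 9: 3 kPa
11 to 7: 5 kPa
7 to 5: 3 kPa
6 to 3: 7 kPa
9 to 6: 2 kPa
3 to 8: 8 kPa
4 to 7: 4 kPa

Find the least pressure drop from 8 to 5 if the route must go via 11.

18 kPa

Best 8 to 11: 8 → 9 → 6 → 10 → 11 costing 10
Best 11 to 5: 11 → 5 costing 8
Total via 11: 10 + 8 = 18 kPa.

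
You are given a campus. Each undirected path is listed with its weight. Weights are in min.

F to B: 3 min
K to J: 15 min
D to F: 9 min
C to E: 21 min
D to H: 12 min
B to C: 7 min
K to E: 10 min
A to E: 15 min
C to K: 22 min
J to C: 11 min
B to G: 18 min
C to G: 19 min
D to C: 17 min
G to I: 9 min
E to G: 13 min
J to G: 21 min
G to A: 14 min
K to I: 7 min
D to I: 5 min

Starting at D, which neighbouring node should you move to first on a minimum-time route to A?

I

Candidate routes:
D - I - G - E - A: 5+9+13+15 = 42
D - I - K - E - A: 5+7+10+15 = 37
D - I - G - A: 5+9+14 = 28
Cheapest is D - I - G - A at 28 min.
So from D the first move is to I.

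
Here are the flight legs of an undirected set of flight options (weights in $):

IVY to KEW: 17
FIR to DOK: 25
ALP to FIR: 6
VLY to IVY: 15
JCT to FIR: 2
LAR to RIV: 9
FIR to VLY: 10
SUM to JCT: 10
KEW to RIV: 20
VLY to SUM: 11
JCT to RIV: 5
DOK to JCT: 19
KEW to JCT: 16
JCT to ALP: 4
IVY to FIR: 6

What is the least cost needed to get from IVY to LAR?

Candidate routes:
IVY → VLY → FIR → JCT → RIV → LAR: 15+10+2+5+9 = 41
IVY → FIR → JCT → RIV → LAR: 6+2+5+9 = 22
IVY → FIR → ALP → JCT → RIV → LAR: 6+6+4+5+9 = 30
The minimum is $22 via IVY → FIR → JCT → RIV → LAR.

$22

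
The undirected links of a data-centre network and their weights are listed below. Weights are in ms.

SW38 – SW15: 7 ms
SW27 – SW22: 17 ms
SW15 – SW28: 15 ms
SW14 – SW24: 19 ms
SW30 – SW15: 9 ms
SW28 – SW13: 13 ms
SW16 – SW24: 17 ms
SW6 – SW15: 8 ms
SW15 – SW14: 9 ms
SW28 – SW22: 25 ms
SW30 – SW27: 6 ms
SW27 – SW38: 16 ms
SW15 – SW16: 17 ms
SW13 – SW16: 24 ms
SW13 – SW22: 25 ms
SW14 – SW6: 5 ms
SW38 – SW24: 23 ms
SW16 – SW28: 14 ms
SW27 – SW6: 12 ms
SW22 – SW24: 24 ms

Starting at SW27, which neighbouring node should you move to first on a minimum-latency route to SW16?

Compare a few routes:
SW27 - SW6 - SW15 - SW16: 12+8+17 = 37
SW27 - SW30 - SW15 - SW16: 6+9+17 = 32
The minimum is 32 ms via SW27 - SW30 - SW15 - SW16.
So from SW27 the first move is to SW30.

SW30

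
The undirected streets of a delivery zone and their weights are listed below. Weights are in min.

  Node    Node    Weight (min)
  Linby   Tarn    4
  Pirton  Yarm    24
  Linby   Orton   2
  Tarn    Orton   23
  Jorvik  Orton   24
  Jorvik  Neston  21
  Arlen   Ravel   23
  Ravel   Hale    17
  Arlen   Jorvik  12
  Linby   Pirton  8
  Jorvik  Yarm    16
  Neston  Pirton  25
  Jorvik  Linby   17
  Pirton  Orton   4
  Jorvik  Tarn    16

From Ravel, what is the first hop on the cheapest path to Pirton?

Arlen

Compare a few routes:
Ravel - Arlen - Jorvik - Linby - Orton - Pirton: 23+12+17+2+4 = 58
Ravel - Arlen - Jorvik - Tarn - Linby - Orton - Pirton: 23+12+16+4+2+4 = 61
Ravel - Arlen - Jorvik - Linby - Pirton: 23+12+17+8 = 60
Cheapest is Ravel - Arlen - Jorvik - Linby - Orton - Pirton at 58 min.
So from Ravel the first move is to Arlen.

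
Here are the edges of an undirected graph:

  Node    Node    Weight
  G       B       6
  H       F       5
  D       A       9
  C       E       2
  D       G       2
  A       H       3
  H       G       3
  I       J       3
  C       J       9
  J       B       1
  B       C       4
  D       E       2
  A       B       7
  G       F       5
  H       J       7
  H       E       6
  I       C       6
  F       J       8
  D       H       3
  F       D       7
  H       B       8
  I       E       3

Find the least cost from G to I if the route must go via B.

10

Shortest G→B: G → B = 6
Shortest B→I: B → J → I = 4
Total via B: 6 + 4 = 10.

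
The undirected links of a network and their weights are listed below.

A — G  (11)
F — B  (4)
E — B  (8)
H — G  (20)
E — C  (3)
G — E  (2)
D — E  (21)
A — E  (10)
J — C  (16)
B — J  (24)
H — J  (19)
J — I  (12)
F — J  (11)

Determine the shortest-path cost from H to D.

43

Shortest distances from H:
H: 0
J: 19  (via H)
G: 20  (via H)
E: 22  (via G)
C: 25  (via E)
B: 30  (via E)
F: 30  (via J)
A: 31  (via G)
I: 31  (via J)
D: 43  (via E)
Shortest route: H–G–E–D = 43.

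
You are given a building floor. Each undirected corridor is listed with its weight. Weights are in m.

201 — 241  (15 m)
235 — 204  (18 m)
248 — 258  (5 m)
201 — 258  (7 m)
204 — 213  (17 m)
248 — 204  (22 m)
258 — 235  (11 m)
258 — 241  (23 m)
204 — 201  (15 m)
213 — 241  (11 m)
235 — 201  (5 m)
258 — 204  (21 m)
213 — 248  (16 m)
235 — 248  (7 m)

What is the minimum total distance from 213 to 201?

26 m

Running Dijkstra from 213:
213: 0
241: 11  (via 213)
248: 16  (via 213)
204: 17  (via 213)
258: 21  (via 248)
235: 23  (via 248)
201: 26  (via 241)
Shortest route: 213–241–201 = 26 m.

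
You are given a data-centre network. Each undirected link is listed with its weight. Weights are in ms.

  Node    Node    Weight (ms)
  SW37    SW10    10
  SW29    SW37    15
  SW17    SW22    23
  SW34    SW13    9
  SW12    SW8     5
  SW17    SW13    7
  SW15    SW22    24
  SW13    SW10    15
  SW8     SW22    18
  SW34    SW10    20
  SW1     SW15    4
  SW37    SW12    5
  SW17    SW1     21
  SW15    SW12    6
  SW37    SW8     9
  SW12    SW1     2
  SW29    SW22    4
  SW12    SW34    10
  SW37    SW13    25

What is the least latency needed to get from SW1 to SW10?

Running Dijkstra from SW1:
SW1: 0
SW12: 2  (via SW1)
SW15: 4  (via SW1)
SW8: 7  (via SW12)
SW37: 7  (via SW12)
SW34: 12  (via SW12)
SW10: 17  (via SW37)
Shortest route: SW1 → SW12 → SW37 → SW10 = 17 ms.

17 ms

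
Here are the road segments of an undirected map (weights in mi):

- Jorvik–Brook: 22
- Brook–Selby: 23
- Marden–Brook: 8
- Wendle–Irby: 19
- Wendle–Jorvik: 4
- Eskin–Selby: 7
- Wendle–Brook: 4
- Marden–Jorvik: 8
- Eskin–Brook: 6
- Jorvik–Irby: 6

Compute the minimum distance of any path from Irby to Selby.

27 mi

Candidate routes:
Irby - Jorvik - Wendle - Brook - Eskin - Selby: 6+4+4+6+7 = 27
Irby - Jorvik - Marden - Brook - Eskin - Selby: 6+8+8+6+7 = 35
Irby - Wendle - Brook - Eskin - Selby: 19+4+6+7 = 36
Cheapest is Irby - Jorvik - Wendle - Brook - Eskin - Selby at 27 mi.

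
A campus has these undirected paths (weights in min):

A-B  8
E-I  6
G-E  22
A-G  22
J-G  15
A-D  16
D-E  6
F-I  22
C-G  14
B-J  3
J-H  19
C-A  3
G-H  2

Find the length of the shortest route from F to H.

52 min

Candidate routes:
F → I → E → G → H: 22+6+22+2 = 52
F → I → E → D → A → C → G → H: 22+6+6+16+3+14+2 = 69
The minimum is 52 min via F → I → E → G → H.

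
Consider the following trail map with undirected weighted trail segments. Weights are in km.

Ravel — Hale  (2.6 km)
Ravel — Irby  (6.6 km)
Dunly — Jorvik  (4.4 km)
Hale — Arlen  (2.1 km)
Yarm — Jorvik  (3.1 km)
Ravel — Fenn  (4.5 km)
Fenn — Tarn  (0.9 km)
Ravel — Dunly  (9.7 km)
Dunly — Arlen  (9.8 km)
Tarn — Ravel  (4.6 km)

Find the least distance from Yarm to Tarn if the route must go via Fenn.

22.6 km

Best Yarm to Fenn: Yarm–Jorvik–Dunly–Ravel–Fenn costing 21.7
Shortest Fenn→Tarn: Fenn–Tarn = 0.9
Total via Fenn: 21.7 + 0.9 = 22.6 km.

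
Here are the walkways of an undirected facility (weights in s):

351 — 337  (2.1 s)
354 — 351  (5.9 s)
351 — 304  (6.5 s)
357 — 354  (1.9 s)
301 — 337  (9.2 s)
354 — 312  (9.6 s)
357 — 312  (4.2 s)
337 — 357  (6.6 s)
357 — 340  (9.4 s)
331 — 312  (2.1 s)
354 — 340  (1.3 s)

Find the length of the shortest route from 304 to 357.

14.3 s

Candidate routes:
304 - 351 - 354 - 340 - 357: 6.5+5.9+1.3+9.4 = 23.1
304 - 351 - 354 - 312 - 357: 6.5+5.9+9.6+4.2 = 26.2
304 - 351 - 354 - 357: 6.5+5.9+1.9 = 14.3
304 - 351 - 337 - 357: 6.5+2.1+6.6 = 15.2
The minimum is 14.3 s via 304 - 351 - 354 - 357.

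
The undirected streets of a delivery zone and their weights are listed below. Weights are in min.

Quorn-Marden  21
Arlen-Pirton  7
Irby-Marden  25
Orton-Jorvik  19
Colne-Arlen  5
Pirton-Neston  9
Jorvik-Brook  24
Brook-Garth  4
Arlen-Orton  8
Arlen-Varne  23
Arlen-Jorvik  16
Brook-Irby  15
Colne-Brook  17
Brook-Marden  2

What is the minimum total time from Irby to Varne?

Compare a few routes:
Irby - Brook - Colne - Arlen - Varne: 15+17+5+23 = 60
Irby - Marden - Brook - Colne - Arlen - Varne: 25+2+17+5+23 = 72
Irby - Brook - Jorvik - Arlen - Varne: 15+24+16+23 = 78
The minimum is 60 min via Irby - Brook - Colne - Arlen - Varne.

60 min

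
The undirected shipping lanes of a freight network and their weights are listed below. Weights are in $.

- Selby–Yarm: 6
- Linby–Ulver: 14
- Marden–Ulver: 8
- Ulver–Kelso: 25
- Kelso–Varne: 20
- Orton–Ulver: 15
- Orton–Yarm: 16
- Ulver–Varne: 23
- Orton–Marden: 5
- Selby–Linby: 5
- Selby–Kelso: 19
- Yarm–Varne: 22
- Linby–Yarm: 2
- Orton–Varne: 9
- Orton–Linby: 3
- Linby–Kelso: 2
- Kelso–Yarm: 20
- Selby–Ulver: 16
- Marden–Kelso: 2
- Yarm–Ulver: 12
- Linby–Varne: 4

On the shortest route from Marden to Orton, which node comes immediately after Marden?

Compare a few routes:
Marden → Orton: 5 = 5
Marden → Kelso → Linby → Orton: 2+2+3 = 7
Cheapest is Marden → Orton at $5.
So from Marden the first move is to Orton.

Orton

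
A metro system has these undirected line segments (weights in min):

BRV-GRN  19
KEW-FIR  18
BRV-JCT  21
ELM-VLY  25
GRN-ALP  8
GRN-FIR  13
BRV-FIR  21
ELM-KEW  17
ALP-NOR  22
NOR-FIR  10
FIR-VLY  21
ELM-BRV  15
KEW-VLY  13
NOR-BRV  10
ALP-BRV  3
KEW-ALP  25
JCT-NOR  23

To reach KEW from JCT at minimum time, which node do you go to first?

BRV

Enumerating some paths:
JCT - NOR - FIR - KEW: 23+10+18 = 51
JCT - BRV - ALP - KEW: 21+3+25 = 49
JCT - BRV - ELM - KEW: 21+15+17 = 53
Cheapest is JCT - BRV - ALP - KEW at 49 min.
So from JCT the first move is to BRV.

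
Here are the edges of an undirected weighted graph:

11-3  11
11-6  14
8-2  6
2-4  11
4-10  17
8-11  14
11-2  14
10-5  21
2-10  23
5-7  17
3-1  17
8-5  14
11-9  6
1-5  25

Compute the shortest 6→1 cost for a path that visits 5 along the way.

67

Best 6 to 5: 6–11–8–5 costing 42
Best 5 to 1: 5–1 costing 25
Total via 5: 42 + 25 = 67.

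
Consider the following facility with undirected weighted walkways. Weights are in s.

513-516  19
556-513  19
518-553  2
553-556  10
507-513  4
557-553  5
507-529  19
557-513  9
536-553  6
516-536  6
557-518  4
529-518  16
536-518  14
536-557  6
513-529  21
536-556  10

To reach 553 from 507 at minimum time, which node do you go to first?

Compare a few routes:
507 - 513 - 557 - 518 - 553: 4+9+4+2 = 19
507 - 513 - 557 - 536 - 553: 4+9+6+6 = 25
507 - 513 - 557 - 553: 4+9+5 = 18
The minimum is 18 s via 507 - 513 - 557 - 553.
So from 507 the first move is to 513.

513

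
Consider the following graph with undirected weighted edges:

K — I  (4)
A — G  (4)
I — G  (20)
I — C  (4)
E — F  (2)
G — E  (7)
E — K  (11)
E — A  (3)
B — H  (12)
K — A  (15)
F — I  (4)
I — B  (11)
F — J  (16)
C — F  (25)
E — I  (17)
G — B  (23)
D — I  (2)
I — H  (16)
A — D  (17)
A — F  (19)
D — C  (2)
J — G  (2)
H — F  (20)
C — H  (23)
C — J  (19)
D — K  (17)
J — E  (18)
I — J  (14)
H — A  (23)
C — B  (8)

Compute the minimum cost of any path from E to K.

Compare a few routes:
E - K: 11 = 11
E - F - I - K: 2+4+4 = 10
E - A - K: 3+15 = 18
The minimum is 10 via E - F - I - K.

10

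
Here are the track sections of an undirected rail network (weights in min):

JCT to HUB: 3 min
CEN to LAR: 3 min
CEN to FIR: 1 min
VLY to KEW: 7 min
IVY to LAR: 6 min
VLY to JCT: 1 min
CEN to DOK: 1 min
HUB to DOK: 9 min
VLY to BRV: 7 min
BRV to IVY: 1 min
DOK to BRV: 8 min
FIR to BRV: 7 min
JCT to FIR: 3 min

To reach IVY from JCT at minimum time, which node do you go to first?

Enumerating some paths:
JCT - FIR - BRV - IVY: 3+7+1 = 11
JCT - VLY - BRV - IVY: 1+7+1 = 9
JCT - FIR - CEN - LAR - IVY: 3+1+3+6 = 13
Cheapest is JCT - VLY - BRV - IVY at 9 min.
So from JCT the first move is to VLY.

VLY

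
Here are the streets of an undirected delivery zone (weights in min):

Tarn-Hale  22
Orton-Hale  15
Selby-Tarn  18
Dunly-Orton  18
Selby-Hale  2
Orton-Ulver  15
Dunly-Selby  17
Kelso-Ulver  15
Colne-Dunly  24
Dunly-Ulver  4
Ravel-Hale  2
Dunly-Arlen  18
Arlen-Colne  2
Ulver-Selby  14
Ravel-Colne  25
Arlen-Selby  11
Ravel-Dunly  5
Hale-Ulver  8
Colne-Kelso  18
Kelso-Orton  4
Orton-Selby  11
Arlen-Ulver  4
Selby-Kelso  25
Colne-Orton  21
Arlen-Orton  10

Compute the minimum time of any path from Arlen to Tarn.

29 min

Candidate routes:
Arlen - Selby - Tarn: 11+18 = 29
Arlen - Ulver - Hale - Selby - Tarn: 4+8+2+18 = 32
Arlen - Ulver - Hale - Tarn: 4+8+22 = 34
The minimum is 29 min via Arlen - Selby - Tarn.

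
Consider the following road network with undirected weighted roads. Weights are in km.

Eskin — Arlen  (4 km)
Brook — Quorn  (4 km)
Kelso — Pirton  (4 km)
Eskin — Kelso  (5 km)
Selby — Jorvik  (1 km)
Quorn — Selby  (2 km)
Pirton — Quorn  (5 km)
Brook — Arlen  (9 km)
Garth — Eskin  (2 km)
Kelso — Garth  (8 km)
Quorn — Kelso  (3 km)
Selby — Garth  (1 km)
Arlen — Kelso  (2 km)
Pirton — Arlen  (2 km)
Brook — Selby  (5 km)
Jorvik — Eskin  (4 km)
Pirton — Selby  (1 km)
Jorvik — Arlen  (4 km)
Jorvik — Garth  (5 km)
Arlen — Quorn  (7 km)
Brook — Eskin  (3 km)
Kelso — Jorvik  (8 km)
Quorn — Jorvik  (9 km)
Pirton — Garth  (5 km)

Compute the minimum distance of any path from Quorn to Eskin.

Candidate routes:
Quorn → Brook → Eskin: 4+3 = 7
Quorn → Selby → Garth → Eskin: 2+1+2 = 5
Quorn → Selby → Jorvik → Eskin: 2+1+4 = 7
The minimum is 5 km via Quorn → Selby → Garth → Eskin.

5 km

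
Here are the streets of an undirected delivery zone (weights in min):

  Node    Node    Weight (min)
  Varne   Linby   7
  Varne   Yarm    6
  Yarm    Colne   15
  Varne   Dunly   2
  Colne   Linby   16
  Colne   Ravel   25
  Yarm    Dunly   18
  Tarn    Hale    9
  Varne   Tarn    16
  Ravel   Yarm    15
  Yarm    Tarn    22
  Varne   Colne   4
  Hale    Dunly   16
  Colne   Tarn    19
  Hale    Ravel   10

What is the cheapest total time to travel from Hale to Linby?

Shortest distances from Hale:
Hale: 0
Tarn: 9  (via Hale)
Ravel: 10  (via Hale)
Dunly: 16  (via Hale)
Varne: 18  (via Dunly)
Colne: 22  (via Varne)
Yarm: 24  (via Varne)
Linby: 25  (via Varne)
Shortest route: Hale → Dunly → Varne → Linby = 25 min.

25 min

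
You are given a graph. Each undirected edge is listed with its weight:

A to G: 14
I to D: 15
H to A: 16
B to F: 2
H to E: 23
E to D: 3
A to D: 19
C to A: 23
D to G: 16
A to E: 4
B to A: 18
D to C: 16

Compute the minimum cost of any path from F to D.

Settle nodes by increasing distance from F:
F: 0
B: 2  (via F)
A: 20  (via B)
E: 24  (via A)
D: 27  (via E)
Shortest route: F → B → A → E → D = 27.

27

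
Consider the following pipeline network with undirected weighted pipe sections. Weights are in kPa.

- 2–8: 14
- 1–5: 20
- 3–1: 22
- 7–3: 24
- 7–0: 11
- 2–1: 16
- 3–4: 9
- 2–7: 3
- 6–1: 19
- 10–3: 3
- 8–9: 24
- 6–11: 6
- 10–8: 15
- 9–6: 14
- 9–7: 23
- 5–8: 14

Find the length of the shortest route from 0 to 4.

44 kPa

Shortest distances from 0:
0: 0
7: 11  (via 0)
2: 14  (via 7)
8: 28  (via 2)
1: 30  (via 2)
9: 34  (via 7)
3: 35  (via 7)
10: 38  (via 3)
5: 42  (via 8)
4: 44  (via 3)
Shortest route: 0 → 7 → 3 → 4 = 44 kPa.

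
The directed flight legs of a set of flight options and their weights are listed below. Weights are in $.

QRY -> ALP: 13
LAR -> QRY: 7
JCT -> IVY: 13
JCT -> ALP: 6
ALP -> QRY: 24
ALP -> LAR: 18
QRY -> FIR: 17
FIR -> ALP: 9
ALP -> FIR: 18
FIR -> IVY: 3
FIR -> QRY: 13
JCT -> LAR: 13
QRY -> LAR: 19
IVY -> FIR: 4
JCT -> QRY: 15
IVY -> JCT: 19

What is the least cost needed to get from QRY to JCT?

Candidate routes:
QRY - FIR - IVY - JCT: 17+3+19 = 39
QRY - ALP - FIR - IVY - JCT: 13+18+3+19 = 53
The minimum is $39 via QRY - FIR - IVY - JCT.

$39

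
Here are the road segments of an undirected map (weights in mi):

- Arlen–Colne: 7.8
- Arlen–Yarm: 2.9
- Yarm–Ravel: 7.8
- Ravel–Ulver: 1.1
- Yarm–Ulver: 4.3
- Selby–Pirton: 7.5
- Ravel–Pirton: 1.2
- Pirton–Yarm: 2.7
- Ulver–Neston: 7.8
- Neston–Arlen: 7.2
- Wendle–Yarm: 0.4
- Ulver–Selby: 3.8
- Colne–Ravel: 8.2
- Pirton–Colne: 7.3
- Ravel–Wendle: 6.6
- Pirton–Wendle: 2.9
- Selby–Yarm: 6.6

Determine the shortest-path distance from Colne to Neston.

Running Dijkstra from Colne:
Colne: 0
Pirton: 7.3  (via Colne)
Arlen: 7.8  (via Colne)
Ravel: 8.2  (via Colne)
Ulver: 9.3  (via Ravel)
Yarm: 10  (via Pirton)
Wendle: 10.2  (via Pirton)
Selby: 13.1  (via Ulver)
Neston: 15  (via Arlen)
Shortest route: Colne–Arlen–Neston = 15 mi.

15 mi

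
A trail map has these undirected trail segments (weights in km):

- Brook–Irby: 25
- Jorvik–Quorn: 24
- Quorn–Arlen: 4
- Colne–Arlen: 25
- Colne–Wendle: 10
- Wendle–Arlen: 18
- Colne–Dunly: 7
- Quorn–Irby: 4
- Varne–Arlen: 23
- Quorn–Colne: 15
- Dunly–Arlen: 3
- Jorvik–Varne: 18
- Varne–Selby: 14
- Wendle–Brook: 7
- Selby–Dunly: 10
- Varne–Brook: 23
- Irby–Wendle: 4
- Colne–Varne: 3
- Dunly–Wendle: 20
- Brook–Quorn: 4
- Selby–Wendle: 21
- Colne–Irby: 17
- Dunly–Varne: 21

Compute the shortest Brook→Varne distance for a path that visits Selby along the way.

Best Brook to Selby: Brook → Quorn → Arlen → Dunly → Selby costing 21
Best Selby to Varne: Selby → Varne costing 14
Total via Selby: 21 + 14 = 35 km.

35 km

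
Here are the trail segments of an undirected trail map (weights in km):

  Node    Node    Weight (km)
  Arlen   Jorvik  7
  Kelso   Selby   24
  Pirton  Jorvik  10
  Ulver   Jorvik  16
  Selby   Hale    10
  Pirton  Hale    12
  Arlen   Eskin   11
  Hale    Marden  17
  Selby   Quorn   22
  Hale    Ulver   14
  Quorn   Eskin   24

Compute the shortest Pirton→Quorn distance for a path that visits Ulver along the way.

Shortest Pirton→Ulver: Pirton → Jorvik → Ulver = 26
Shortest Ulver→Quorn: Ulver → Hale → Selby → Quorn = 46
Total via Ulver: 26 + 46 = 72 km.

72 km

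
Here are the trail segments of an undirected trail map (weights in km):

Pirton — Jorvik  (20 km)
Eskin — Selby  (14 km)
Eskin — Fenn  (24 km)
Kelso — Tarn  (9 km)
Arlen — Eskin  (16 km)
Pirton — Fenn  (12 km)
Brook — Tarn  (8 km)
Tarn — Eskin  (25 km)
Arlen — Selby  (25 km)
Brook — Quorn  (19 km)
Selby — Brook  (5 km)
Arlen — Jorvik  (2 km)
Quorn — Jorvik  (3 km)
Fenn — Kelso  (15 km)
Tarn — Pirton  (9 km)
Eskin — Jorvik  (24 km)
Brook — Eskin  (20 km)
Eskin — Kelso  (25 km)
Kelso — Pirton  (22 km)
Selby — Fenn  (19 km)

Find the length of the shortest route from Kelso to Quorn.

36 km

Compare a few routes:
Kelso → Eskin → Arlen → Jorvik → Quorn: 25+16+2+3 = 46
Kelso → Tarn → Pirton → Jorvik → Quorn: 9+9+20+3 = 41
Kelso → Tarn → Brook → Quorn: 9+8+19 = 36
Kelso → Pirton → Jorvik → Quorn: 22+20+3 = 45
The minimum is 36 km via Kelso → Tarn → Brook → Quorn.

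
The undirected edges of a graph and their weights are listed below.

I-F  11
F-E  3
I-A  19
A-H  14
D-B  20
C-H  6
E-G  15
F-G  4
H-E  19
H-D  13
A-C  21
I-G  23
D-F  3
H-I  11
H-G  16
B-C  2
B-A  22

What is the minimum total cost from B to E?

Settle nodes by increasing distance from B:
B: 0
C: 2  (via B)
H: 8  (via C)
I: 19  (via H)
D: 20  (via B)
A: 22  (via B)
F: 23  (via D)
G: 24  (via H)
E: 26  (via F)
Shortest route: B–D–F–E = 26.

26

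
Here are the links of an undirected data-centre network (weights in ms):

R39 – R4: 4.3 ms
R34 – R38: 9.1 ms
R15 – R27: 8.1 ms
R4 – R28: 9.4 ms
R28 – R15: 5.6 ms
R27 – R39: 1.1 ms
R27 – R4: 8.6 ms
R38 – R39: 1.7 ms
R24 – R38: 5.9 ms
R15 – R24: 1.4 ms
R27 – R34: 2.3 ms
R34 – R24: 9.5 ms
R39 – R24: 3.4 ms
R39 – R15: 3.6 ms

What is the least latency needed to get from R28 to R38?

10.9 ms

Running Dijkstra from R28:
R28: 0
R15: 5.6  (via R28)
R24: 7  (via R15)
R39: 9.2  (via R15)
R4: 9.4  (via R28)
R27: 10.3  (via R39)
R38: 10.9  (via R39)
Shortest route: R28–R15–R39–R38 = 10.9 ms.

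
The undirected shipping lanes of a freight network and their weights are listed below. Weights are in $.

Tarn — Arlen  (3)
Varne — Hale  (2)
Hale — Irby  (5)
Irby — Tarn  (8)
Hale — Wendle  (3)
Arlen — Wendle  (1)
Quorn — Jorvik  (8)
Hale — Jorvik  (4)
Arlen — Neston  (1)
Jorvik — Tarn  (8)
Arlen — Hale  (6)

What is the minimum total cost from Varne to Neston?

$7

Candidate routes:
Varne–Hale–Wendle–Arlen–Neston: 2+3+1+1 = 7
Varne–Hale–Arlen–Neston: 2+6+1 = 9
The minimum is $7 via Varne–Hale–Wendle–Arlen–Neston.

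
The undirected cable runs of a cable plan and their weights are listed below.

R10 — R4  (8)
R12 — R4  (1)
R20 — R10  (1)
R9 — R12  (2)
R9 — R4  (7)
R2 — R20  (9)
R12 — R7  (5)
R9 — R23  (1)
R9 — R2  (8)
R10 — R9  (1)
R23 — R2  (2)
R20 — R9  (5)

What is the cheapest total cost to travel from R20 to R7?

9

Shortest distances from R20:
R20: 0
R10: 1  (via R20)
R9: 2  (via R10)
R23: 3  (via R9)
R12: 4  (via R9)
R2: 5  (via R23)
R4: 5  (via R12)
R7: 9  (via R12)
Shortest route: R20 → R10 → R9 → R12 → R7 = 9.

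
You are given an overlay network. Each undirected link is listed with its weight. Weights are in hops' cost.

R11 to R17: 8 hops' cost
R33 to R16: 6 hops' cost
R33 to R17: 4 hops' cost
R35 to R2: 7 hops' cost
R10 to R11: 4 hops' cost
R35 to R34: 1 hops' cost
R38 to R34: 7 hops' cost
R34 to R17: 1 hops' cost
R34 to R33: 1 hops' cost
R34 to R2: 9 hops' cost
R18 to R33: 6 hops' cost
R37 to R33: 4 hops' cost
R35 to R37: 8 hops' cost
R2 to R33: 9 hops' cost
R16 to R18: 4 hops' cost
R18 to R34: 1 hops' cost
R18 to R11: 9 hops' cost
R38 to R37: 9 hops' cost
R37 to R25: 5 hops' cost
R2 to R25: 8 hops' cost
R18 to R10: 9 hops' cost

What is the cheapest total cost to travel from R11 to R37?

Candidate routes:
R11 → R18 → R34 → R33 → R37: 9+1+1+4 = 15
R11 → R17 → R34 → R33 → R37: 8+1+1+4 = 14
R11 → R17 → R33 → R37: 8+4+4 = 16
Cheapest is R11 → R17 → R34 → R33 → R37 at 14 hops' cost.

14 hops' cost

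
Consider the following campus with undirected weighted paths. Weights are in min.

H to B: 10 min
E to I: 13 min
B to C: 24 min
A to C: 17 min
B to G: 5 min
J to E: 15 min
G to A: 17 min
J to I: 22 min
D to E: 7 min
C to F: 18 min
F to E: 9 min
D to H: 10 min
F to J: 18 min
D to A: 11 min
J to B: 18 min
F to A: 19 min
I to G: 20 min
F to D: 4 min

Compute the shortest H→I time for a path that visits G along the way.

Shortest H→G: H → B → G = 15
Best G to I: G → I costing 20
Total via G: 15 + 20 = 35 min.

35 min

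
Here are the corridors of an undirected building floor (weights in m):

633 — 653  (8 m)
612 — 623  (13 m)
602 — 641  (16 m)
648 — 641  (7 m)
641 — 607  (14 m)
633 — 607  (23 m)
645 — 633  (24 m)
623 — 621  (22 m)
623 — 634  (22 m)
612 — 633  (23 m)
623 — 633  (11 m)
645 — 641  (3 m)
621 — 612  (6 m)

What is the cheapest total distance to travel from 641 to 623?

Settle nodes by increasing distance from 641:
641: 0
645: 3  (via 641)
648: 7  (via 641)
607: 14  (via 641)
602: 16  (via 641)
633: 27  (via 645)
653: 35  (via 633)
623: 38  (via 633)
Shortest route: 641–645–633–623 = 38 m.

38 m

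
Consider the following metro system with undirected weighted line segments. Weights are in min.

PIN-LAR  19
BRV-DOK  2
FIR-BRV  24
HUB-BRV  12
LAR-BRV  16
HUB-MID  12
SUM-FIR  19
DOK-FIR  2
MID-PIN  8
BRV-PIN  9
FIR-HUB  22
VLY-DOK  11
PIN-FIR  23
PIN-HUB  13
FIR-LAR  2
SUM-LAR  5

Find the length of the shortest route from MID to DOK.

Candidate routes:
MID → HUB → BRV → DOK: 12+12+2 = 26
MID → PIN → BRV → DOK: 8+9+2 = 19
MID → PIN → LAR → FIR → DOK: 8+19+2+2 = 31
MID → PIN → FIR → DOK: 8+23+2 = 33
The minimum is 19 min via MID → PIN → BRV → DOK.

19 min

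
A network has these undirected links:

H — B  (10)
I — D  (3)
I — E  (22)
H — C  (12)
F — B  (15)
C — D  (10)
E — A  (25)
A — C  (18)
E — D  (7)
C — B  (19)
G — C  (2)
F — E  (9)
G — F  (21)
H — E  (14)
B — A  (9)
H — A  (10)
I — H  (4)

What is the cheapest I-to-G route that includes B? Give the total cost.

Shortest I→B: I → H → B = 14
Shortest B→G: B → C → G = 21
Total via B: 14 + 21 = 35.

35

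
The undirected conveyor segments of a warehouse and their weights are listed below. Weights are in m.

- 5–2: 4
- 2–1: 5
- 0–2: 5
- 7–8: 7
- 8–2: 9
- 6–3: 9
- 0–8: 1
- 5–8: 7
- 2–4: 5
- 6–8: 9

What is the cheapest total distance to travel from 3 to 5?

25 m

Enumerating some paths:
3–6–8–0–2–5: 9+9+1+5+4 = 28
3–6–8–5: 9+9+7 = 25
The minimum is 25 m via 3–6–8–5.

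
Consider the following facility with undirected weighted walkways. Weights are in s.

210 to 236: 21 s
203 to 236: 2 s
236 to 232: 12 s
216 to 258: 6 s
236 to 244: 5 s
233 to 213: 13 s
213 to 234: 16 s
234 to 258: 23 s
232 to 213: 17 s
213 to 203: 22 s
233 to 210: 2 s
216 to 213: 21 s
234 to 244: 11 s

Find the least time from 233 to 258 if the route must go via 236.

62 s

Shortest 233→236: 233–210–236 = 23
Shortest 236→258: 236–244–234–258 = 39
Total via 236: 23 + 39 = 62 s.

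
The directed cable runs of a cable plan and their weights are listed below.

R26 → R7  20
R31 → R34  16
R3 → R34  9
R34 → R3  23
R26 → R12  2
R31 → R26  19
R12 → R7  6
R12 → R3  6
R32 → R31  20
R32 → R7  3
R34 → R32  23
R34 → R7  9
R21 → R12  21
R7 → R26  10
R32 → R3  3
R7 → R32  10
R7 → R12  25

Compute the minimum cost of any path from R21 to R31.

Shortest distances from R21:
R21: 0
R12: 21  (via R21)
R7: 27  (via R12)
R3: 27  (via R12)
R34: 36  (via R3)
R32: 37  (via R7)
R26: 37  (via R7)
R31: 57  (via R32)
Shortest route: R21–R12–R7–R32–R31 = 57.

57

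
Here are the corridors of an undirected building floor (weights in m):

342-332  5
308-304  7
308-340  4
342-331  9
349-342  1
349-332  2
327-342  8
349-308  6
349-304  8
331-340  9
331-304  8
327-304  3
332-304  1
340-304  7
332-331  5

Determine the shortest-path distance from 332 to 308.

Compare a few routes:
332–304–340–308: 1+7+4 = 12
332–304–308: 1+7 = 8
332–342–349–308: 5+1+6 = 12
The minimum is 8 m via 332–304–308.

8 m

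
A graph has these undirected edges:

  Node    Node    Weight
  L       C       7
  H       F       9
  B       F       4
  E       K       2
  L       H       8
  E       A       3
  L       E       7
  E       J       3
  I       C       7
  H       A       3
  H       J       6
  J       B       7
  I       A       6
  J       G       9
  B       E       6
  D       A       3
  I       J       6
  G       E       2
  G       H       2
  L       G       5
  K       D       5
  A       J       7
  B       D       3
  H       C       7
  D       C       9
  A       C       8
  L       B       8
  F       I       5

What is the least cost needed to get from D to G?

8

Running Dijkstra from D:
D: 0
A: 3  (via D)
B: 3  (via D)
K: 5  (via D)
E: 6  (via A)
H: 6  (via A)
F: 7  (via B)
G: 8  (via E)
Shortest route: D → A → E → G = 8.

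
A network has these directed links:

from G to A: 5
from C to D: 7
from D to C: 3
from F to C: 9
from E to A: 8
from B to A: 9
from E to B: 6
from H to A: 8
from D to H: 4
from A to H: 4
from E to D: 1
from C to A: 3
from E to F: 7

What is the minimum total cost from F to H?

Enumerating some paths:
F → C → D → H: 9+7+4 = 20
F → C → A → H: 9+3+4 = 16
Cheapest is F → C → A → H at 16.

16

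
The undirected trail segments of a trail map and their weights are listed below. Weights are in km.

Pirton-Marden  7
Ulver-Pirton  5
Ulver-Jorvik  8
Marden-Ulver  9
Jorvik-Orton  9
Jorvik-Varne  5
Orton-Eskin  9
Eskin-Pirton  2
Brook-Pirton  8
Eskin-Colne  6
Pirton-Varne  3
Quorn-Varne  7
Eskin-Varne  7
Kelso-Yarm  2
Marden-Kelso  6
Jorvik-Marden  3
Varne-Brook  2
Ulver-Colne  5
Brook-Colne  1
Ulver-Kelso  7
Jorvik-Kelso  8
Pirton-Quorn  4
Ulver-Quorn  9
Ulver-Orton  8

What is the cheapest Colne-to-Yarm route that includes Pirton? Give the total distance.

20 km

Shortest Colne→Pirton: Colne → Brook → Varne → Pirton = 6
Best Pirton to Yarm: Pirton → Ulver → Kelso → Yarm costing 14
Total via Pirton: 6 + 14 = 20 km.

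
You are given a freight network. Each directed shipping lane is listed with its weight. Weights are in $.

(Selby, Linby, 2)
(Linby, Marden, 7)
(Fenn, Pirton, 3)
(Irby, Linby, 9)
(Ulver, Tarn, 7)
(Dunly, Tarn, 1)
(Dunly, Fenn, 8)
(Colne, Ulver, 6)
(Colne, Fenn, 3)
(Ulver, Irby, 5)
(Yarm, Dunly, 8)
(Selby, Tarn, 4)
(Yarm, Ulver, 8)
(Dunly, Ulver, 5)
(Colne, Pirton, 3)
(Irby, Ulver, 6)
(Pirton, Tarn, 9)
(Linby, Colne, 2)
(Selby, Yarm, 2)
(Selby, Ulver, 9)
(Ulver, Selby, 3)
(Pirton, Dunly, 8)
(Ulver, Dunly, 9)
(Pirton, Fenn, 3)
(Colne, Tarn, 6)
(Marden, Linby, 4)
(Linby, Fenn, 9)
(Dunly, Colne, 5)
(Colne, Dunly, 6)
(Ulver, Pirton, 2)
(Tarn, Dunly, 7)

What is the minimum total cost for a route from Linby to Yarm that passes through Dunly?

$18

Shortest Linby→Dunly: Linby–Colne–Dunly = 8
Best Dunly to Yarm: Dunly–Ulver–Selby–Yarm costing 10
Total via Dunly: 8 + 10 = $18.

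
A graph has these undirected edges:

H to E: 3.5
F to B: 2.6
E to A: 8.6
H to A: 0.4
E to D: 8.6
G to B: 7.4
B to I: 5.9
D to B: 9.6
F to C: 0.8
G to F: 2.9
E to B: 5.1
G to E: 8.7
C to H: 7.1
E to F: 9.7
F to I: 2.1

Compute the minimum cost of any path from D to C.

Shortest distances from D:
D: 0
E: 8.6  (via D)
B: 9.6  (via D)
H: 12.1  (via E)
F: 12.2  (via B)
A: 12.5  (via H)
C: 13  (via F)
Shortest route: D → B → F → C = 13.

13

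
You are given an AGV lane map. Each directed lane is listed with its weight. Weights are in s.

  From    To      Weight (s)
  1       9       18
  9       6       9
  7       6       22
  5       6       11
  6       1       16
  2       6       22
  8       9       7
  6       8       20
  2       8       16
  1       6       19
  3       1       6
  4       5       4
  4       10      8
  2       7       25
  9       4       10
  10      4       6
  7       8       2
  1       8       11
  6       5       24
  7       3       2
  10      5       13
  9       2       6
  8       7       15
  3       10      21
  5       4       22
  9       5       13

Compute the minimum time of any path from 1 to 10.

Enumerating some paths:
1–8–9–5–4–10: 11+7+13+22+8 = 61
1–8–7–3–10: 11+15+2+21 = 49
1–9–4–10: 18+10+8 = 36
Cheapest is 1–9–4–10 at 36 s.

36 s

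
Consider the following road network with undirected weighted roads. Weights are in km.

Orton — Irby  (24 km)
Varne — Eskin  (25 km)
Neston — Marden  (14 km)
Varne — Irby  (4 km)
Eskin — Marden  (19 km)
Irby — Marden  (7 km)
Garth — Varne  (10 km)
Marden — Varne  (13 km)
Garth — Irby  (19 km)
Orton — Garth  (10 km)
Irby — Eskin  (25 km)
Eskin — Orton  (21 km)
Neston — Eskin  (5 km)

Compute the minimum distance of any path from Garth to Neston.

35 km

Candidate routes:
Garth → Varne → Irby → Marden → Neston: 10+4+7+14 = 35
Garth → Varne → Marden → Neston: 10+13+14 = 37
Garth → Orton → Eskin → Neston: 10+21+5 = 36
Cheapest is Garth → Varne → Irby → Marden → Neston at 35 km.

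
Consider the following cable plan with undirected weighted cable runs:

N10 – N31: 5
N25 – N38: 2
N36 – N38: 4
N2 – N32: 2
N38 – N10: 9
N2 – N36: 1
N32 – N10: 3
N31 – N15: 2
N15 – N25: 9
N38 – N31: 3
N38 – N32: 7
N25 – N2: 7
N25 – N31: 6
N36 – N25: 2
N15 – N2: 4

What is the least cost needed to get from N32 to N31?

Running Dijkstra from N32:
N32: 0
N2: 2  (via N32)
N36: 3  (via N2)
N10: 3  (via N32)
N25: 5  (via N36)
N15: 6  (via N2)
N38: 7  (via N32)
N31: 8  (via N10)
Shortest route: N32–N10–N31 = 8.

8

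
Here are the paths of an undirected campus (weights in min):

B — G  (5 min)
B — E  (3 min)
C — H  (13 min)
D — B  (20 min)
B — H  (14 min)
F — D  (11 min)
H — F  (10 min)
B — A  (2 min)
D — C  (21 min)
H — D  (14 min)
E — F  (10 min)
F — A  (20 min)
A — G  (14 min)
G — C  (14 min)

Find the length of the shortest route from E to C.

Compare a few routes:
E - B - H - C: 3+14+13 = 30
E - B - G - C: 3+5+14 = 22
The minimum is 22 min via E - B - G - C.

22 min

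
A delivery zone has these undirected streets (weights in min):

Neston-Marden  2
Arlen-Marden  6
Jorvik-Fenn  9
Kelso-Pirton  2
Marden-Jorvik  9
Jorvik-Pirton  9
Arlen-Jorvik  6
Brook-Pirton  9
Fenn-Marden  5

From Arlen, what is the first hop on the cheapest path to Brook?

Candidate routes:
Arlen → Marden → Jorvik → Pirton → Brook: 6+9+9+9 = 33
Arlen → Marden → Fenn → Jorvik → Pirton → Brook: 6+5+9+9+9 = 38
Arlen → Jorvik → Pirton → Brook: 6+9+9 = 24
Cheapest is Arlen → Jorvik → Pirton → Brook at 24 min.
So from Arlen the first move is to Jorvik.

Jorvik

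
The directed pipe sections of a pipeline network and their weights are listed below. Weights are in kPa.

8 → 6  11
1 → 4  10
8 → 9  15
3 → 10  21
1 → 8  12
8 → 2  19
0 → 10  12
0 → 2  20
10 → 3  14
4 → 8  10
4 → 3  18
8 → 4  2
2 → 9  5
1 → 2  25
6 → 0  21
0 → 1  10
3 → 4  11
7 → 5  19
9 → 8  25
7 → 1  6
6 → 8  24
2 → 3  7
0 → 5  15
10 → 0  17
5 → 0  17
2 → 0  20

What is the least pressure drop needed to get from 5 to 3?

Enumerating some paths:
5 → 0 → 2 → 3: 17+20+7 = 44
5 → 0 → 10 → 3: 17+12+14 = 43
The minimum is 43 kPa via 5 → 0 → 10 → 3.

43 kPa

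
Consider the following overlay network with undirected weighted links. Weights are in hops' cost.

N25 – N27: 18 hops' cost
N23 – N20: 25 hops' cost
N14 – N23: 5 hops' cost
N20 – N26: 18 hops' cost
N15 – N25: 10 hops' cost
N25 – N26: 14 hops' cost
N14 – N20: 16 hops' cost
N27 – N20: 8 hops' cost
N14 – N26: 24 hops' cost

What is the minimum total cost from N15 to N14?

48 hops' cost

Candidate routes:
N15–N25–N26–N20–N14: 10+14+18+16 = 58
N15–N25–N26–N14: 10+14+24 = 48
N15–N25–N27–N20–N14: 10+18+8+16 = 52
N15–N25–N27–N20–N23–N14: 10+18+8+25+5 = 66
The minimum is 48 hops' cost via N15–N25–N26–N14.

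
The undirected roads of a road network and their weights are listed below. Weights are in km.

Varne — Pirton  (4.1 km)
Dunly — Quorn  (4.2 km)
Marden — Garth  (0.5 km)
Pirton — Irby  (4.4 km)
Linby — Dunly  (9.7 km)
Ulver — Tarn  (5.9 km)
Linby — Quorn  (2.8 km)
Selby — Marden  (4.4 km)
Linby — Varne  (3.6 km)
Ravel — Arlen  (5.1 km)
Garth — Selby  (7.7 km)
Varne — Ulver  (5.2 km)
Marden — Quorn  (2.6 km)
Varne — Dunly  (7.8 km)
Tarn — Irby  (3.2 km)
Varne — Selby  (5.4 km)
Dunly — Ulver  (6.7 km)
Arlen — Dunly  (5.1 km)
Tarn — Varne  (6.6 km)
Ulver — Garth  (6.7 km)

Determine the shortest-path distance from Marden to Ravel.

17 km

Settle nodes by increasing distance from Marden:
Marden: 0
Garth: 0.5  (via Marden)
Quorn: 2.6  (via Marden)
Selby: 4.4  (via Marden)
Linby: 5.4  (via Quorn)
Dunly: 6.8  (via Quorn)
Ulver: 7.2  (via Garth)
Varne: 9  (via Linby)
Arlen: 11.9  (via Dunly)
Tarn: 13.1  (via Ulver)
Pirton: 13.1  (via Varne)
Irby: 16.3  (via Tarn)
Ravel: 17  (via Arlen)
Shortest route: Marden → Quorn → Dunly → Arlen → Ravel = 17 km.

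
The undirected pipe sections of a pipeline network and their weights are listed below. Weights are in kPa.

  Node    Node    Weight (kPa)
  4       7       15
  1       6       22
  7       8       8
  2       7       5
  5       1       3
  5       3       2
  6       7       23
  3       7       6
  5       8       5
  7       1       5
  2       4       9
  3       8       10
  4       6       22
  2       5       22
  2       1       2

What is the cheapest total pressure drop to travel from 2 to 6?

24 kPa

Running Dijkstra from 2:
2: 0
1: 2  (via 2)
5: 5  (via 1)
7: 5  (via 2)
3: 7  (via 5)
4: 9  (via 2)
8: 10  (via 5)
6: 24  (via 1)
Shortest route: 2 → 1 → 6 = 24 kPa.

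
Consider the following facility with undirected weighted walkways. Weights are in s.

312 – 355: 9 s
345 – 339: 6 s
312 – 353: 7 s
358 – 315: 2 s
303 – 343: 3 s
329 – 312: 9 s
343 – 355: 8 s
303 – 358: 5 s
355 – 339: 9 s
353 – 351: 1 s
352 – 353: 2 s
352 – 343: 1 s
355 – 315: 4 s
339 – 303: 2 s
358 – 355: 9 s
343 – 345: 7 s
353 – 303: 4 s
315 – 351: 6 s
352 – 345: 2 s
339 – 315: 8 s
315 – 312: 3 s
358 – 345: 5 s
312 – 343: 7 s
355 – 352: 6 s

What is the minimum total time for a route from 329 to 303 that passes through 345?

25 s

Best 329 to 345: 329 → 312 → 315 → 358 → 345 costing 19
Best 345 to 303: 345 → 352 → 343 → 303 costing 6
Total via 345: 19 + 6 = 25 s.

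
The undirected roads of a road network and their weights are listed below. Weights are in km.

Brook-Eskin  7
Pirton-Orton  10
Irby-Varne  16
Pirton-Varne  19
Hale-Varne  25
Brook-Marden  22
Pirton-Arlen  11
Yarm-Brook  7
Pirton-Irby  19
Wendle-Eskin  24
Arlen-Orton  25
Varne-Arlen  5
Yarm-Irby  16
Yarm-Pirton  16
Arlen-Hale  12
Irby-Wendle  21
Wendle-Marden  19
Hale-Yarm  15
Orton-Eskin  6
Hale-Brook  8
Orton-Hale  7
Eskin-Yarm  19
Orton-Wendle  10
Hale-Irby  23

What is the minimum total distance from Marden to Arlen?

Running Dijkstra from Marden:
Marden: 0
Wendle: 19  (via Marden)
Brook: 22  (via Marden)
Orton: 29  (via Wendle)
Yarm: 29  (via Brook)
Eskin: 29  (via Brook)
Hale: 30  (via Brook)
Pirton: 39  (via Orton)
Irby: 40  (via Wendle)
Arlen: 42  (via Hale)
Shortest route: Marden–Brook–Hale–Arlen = 42 km.

42 km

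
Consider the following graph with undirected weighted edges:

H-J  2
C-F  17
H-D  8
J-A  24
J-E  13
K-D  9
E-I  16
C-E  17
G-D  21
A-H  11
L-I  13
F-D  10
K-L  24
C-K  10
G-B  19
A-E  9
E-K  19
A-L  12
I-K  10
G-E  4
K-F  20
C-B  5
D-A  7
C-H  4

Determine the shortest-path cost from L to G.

25

Running Dijkstra from L:
L: 0
A: 12  (via L)
I: 13  (via L)
D: 19  (via A)
E: 21  (via A)
H: 23  (via A)
K: 23  (via I)
G: 25  (via E)
Shortest route: L → A → E → G = 25.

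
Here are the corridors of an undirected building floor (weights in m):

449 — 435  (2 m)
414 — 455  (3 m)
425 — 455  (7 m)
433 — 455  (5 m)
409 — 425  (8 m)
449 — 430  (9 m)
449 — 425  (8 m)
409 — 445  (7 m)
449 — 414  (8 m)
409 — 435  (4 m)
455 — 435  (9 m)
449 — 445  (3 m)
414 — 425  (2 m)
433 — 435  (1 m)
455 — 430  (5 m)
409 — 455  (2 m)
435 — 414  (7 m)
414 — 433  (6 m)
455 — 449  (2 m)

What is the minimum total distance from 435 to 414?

7 m

Compare a few routes:
435 - 433 - 455 - 414: 1+5+3 = 9
435 - 409 - 455 - 414: 4+2+3 = 9
435 - 414: 7 = 7
435 - 449 - 414: 2+8 = 10
The minimum is 7 m via 435 - 414.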